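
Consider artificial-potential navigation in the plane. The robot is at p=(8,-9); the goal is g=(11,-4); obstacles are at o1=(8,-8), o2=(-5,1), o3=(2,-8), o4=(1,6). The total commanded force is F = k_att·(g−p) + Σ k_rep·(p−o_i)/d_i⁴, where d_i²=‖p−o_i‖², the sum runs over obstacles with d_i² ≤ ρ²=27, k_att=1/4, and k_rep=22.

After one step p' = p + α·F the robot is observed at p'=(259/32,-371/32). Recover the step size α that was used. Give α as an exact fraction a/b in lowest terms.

F_att = 1/4·(g−p) = 1/4·(3,5) = (0.7500,1.2500)
o1: d²=1 ≤ ρ²=27; F_rep = 22·(0,-1)/1² = (0.0000,-22.0000)
o2: d²=269 > ρ²=27 → inactive
o3: d²=37 > ρ²=27 → inactive
o4: d²=274 > ρ²=27 → inactive
F = F_att + ΣF_rep = (0.7500,-20.7500)
Δp = p'−p = (0.0938,-2.5938); α = Δx/Fx = (3/32) / (3/4) = 1/8
check: Δy/Fy = (-83/32) / (-83/4) = 1/8 ✓

α = 1/8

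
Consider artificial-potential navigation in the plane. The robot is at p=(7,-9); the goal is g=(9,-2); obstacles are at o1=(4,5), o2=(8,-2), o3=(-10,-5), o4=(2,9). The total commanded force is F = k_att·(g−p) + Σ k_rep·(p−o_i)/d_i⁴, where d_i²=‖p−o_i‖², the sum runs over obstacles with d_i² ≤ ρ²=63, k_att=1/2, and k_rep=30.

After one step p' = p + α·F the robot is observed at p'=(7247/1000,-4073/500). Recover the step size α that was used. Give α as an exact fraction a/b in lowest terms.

α = 1/4

F_att = 1/2·(g−p) = 1/2·(2,7) = (1.0000,3.5000)
o1: d²=205 > ρ²=63 → inactive
o2: d²=50 ≤ ρ²=63; F_rep = 30·(-1,-7)/50² = (-0.0120,-0.0840)
o3: d²=305 > ρ²=63 → inactive
o4: d²=349 > ρ²=63 → inactive
F = F_att + ΣF_rep = (0.9880,3.4160)
Δp = p'−p = (0.2470,0.8540); α = Δx/Fx = (247/1000) / (247/250) = 1/4
check: Δy/Fy = (427/500) / (427/125) = 1/4 ✓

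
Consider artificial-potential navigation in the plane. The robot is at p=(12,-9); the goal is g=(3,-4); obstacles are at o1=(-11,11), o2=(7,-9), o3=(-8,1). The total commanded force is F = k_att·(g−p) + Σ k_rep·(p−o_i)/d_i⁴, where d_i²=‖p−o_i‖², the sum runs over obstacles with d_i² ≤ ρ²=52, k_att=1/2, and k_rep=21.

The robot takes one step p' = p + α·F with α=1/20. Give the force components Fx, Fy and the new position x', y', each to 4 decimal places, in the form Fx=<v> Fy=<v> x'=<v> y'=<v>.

Fx=-4.3320 Fy=2.5000 x'=11.7834 y'=-8.8750

F_att = 1/2·(g−p) = 1/2·(-9,5) = (-4.5000,2.5000)
o1: d²=929 > ρ²=52 → inactive
o2: d²=25 ≤ ρ²=52; F_rep = 21·(5,0)/25² = (0.1680,0.0000)
o3: d²=500 > ρ²=52 → inactive
F = F_att + ΣF_rep = (-4.3320,2.5000)
p' = p + 1/20·F = (11.7834,-8.8750)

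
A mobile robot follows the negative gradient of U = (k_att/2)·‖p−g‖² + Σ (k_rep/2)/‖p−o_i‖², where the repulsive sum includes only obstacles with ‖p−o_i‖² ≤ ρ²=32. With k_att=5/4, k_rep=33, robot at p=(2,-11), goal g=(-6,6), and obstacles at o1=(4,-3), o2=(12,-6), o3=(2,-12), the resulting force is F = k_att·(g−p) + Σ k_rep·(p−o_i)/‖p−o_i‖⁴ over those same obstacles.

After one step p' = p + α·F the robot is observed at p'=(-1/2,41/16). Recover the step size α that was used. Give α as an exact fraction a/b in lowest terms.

α = 1/4

F_att = 5/4·(g−p) = 5/4·(-8,17) = (-10.0000,21.2500)
o1: d²=68 > ρ²=32 → inactive
o2: d²=125 > ρ²=32 → inactive
o3: d²=1 ≤ ρ²=32; F_rep = 33·(0,1)/1² = (0.0000,33.0000)
F = F_att + ΣF_rep = (-10.0000,54.2500)
Δp = p'−p = (-2.5000,13.5625); α = Δx/Fx = (-5/2) / (-10) = 1/4
check: Δy/Fy = (217/16) / (217/4) = 1/4 ✓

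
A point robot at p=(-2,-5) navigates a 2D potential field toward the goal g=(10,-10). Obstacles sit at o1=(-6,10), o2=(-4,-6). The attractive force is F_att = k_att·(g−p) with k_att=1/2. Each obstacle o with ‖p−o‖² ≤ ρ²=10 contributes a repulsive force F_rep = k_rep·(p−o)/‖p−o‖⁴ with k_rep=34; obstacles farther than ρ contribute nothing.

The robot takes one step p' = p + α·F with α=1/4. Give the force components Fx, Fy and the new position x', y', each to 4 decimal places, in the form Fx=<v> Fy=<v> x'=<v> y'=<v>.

Fx=8.7200 Fy=-1.1400 x'=0.1800 y'=-5.2850

F_att = 1/2·(g−p) = 1/2·(12,-5) = (6.0000,-2.5000)
o1: d²=241 > ρ²=10 → inactive
o2: d²=5 ≤ ρ²=10; F_rep = 34·(2,1)/5² = (2.7200,1.3600)
F = F_att + ΣF_rep = (8.7200,-1.1400)
p' = p + 1/4·F = (0.1800,-5.2850)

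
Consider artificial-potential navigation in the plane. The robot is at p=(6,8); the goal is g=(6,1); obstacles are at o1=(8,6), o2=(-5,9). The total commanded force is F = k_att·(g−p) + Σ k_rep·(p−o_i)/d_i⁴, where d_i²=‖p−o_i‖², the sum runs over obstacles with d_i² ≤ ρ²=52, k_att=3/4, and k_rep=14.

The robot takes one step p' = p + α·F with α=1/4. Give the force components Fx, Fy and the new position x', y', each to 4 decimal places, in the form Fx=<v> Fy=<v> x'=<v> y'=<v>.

Fx=-0.4375 Fy=-4.8125 x'=5.8906 y'=6.7969

F_att = 3/4·(g−p) = 3/4·(0,-7) = (0.0000,-5.2500)
o1: d²=8 ≤ ρ²=52; F_rep = 14·(-2,2)/8² = (-0.4375,0.4375)
o2: d²=122 > ρ²=52 → inactive
F = F_att + ΣF_rep = (-0.4375,-4.8125)
p' = p + 1/4·F = (5.8906,6.7969)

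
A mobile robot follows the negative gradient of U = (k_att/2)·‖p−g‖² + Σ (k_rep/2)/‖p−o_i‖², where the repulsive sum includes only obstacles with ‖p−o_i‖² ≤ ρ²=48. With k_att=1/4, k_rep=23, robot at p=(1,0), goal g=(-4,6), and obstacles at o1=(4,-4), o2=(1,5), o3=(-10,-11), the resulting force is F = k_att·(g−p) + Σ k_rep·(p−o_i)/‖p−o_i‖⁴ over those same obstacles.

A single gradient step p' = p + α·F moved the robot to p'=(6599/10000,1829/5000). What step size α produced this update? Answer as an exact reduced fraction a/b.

α = 1/4

F_att = 1/4·(g−p) = 1/4·(-5,6) = (-1.2500,1.5000)
o1: d²=25 ≤ ρ²=48; F_rep = 23·(-3,4)/25² = (-0.1104,0.1472)
o2: d²=25 ≤ ρ²=48; F_rep = 23·(0,-5)/25² = (0.0000,-0.1840)
o3: d²=242 > ρ²=48 → inactive
F = F_att + ΣF_rep = (-1.3604,1.4632)
Δp = p'−p = (-0.3401,0.3658); α = Δx/Fx = (-3401/10000) / (-3401/2500) = 1/4
check: Δy/Fy = (1829/5000) / (1829/1250) = 1/4 ✓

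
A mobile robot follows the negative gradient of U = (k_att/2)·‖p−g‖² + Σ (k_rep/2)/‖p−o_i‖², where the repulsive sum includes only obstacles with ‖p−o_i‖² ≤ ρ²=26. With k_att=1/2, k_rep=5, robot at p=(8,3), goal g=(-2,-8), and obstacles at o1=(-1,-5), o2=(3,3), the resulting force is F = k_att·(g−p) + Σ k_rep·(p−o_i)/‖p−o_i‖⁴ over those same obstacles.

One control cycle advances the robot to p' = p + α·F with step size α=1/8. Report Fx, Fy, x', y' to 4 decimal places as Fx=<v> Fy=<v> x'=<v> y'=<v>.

Fx=-4.9600 Fy=-5.5000 x'=7.3800 y'=2.3125

F_att = 1/2·(g−p) = 1/2·(-10,-11) = (-5.0000,-5.5000)
o1: d²=145 > ρ²=26 → inactive
o2: d²=25 ≤ ρ²=26; F_rep = 5·(5,0)/25² = (0.0400,0.0000)
F = F_att + ΣF_rep = (-4.9600,-5.5000)
p' = p + 1/8·F = (7.3800,2.3125)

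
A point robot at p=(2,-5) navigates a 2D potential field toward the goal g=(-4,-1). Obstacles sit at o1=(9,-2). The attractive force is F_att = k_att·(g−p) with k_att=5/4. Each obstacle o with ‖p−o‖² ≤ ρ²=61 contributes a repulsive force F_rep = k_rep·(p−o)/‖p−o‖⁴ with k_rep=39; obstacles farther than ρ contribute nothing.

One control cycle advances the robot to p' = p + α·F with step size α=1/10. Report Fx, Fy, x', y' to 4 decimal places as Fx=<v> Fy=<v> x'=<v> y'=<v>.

Fx=-7.5812 Fy=4.9652 x'=1.2419 y'=-4.5035

F_att = 5/4·(g−p) = 5/4·(-6,4) = (-7.5000,5.0000)
o1: d²=58 ≤ ρ²=61; F_rep = 39·(-7,-3)/58² = (-0.0812,-0.0348)
F = F_att + ΣF_rep = (-7.5812,4.9652)
p' = p + 1/10·F = (1.2419,-4.5035)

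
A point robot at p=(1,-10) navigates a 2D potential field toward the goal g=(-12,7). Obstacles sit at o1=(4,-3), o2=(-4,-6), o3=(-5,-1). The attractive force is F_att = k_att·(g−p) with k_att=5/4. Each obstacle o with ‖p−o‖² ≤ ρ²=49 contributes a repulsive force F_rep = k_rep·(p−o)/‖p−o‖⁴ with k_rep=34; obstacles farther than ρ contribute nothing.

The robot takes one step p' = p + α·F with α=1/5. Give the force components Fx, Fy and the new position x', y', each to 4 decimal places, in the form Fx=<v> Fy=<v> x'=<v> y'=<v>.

F_att = 5/4·(g−p) = 5/4·(-13,17) = (-16.2500,21.2500)
o1: d²=58 > ρ²=49 → inactive
o2: d²=41 ≤ ρ²=49; F_rep = 34·(5,-4)/41² = (0.1011,-0.0809)
o3: d²=117 > ρ²=49 → inactive
F = F_att + ΣF_rep = (-16.1489,21.1691)
p' = p + 1/5·F = (-2.2298,-5.7662)

Fx=-16.1489 Fy=21.1691 x'=-2.2298 y'=-5.7662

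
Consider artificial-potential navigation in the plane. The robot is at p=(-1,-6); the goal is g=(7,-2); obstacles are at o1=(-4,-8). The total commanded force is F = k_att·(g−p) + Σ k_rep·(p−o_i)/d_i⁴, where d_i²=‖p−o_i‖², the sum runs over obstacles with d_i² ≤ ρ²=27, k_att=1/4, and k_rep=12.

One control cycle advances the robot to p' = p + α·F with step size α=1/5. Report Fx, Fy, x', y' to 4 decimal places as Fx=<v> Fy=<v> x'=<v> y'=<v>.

Fx=2.2130 Fy=1.1420 x'=-0.5574 y'=-5.7716

F_att = 1/4·(g−p) = 1/4·(8,4) = (2.0000,1.0000)
o1: d²=13 ≤ ρ²=27; F_rep = 12·(3,2)/13² = (0.2130,0.1420)
F = F_att + ΣF_rep = (2.2130,1.1420)
p' = p + 1/5·F = (-0.5574,-5.7716)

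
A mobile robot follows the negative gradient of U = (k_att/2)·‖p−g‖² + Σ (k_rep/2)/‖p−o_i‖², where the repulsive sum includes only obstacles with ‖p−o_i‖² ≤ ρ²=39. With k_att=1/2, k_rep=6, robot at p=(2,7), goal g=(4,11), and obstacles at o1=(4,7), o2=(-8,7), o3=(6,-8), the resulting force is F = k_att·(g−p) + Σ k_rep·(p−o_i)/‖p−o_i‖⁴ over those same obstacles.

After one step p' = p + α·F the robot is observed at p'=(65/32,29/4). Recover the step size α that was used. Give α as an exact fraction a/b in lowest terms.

F_att = 1/2·(g−p) = 1/2·(2,4) = (1.0000,2.0000)
o1: d²=4 ≤ ρ²=39; F_rep = 6·(-2,0)/4² = (-0.7500,0.0000)
o2: d²=100 > ρ²=39 → inactive
o3: d²=241 > ρ²=39 → inactive
F = F_att + ΣF_rep = (0.2500,2.0000)
Δp = p'−p = (0.0312,0.2500); α = Δx/Fx = (1/32) / (1/4) = 1/8
check: Δy/Fy = (1/4) / (2) = 1/8 ✓

α = 1/8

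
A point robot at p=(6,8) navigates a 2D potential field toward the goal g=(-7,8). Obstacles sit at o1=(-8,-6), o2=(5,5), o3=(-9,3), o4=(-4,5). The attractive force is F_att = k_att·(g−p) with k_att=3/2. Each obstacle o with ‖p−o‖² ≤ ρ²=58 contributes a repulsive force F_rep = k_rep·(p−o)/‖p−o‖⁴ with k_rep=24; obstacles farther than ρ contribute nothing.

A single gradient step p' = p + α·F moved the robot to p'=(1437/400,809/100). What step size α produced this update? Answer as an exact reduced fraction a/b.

α = 1/8

F_att = 3/2·(g−p) = 3/2·(-13,0) = (-19.5000,0.0000)
o1: d²=392 > ρ²=58 → inactive
o2: d²=10 ≤ ρ²=58; F_rep = 24·(1,3)/10² = (0.2400,0.7200)
o3: d²=250 > ρ²=58 → inactive
o4: d²=109 > ρ²=58 → inactive
F = F_att + ΣF_rep = (-19.2600,0.7200)
Δp = p'−p = (-2.4075,0.0900); α = Δx/Fx = (-963/400) / (-963/50) = 1/8
check: Δy/Fy = (9/100) / (18/25) = 1/8 ✓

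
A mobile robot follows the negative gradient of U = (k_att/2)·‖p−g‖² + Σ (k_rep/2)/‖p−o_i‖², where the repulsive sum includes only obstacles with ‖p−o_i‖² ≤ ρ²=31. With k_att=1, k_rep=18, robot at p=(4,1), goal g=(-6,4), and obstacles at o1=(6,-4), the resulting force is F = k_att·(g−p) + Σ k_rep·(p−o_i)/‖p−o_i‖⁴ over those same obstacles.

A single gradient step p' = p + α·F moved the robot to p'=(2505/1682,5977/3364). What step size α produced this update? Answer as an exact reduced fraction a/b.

F_att = 1·(g−p) = 1·(-10,3) = (-10.0000,3.0000)
o1: d²=29 ≤ ρ²=31; F_rep = 18·(-2,5)/29² = (-0.0428,0.1070)
F = F_att + ΣF_rep = (-10.0428,3.1070)
Δp = p'−p = (-2.5107,0.7768); α = Δx/Fx = (-4223/1682) / (-8446/841) = 1/4
check: Δy/Fy = (2613/3364) / (2613/841) = 1/4 ✓

α = 1/4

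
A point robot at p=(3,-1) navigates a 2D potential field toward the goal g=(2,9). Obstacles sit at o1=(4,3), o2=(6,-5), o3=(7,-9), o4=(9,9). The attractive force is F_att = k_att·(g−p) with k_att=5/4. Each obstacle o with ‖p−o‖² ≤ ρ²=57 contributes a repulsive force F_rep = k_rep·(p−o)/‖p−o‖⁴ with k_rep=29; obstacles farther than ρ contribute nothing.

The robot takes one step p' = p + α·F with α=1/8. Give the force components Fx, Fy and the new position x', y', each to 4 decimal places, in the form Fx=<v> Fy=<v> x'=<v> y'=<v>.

Fx=-1.4895 Fy=12.2842 x'=2.8138 y'=0.5355

F_att = 5/4·(g−p) = 5/4·(-1,10) = (-1.2500,12.5000)
o1: d²=17 ≤ ρ²=57; F_rep = 29·(-1,-4)/17² = (-0.1003,-0.4014)
o2: d²=25 ≤ ρ²=57; F_rep = 29·(-3,4)/25² = (-0.1392,0.1856)
o3: d²=80 > ρ²=57 → inactive
o4: d²=136 > ρ²=57 → inactive
F = F_att + ΣF_rep = (-1.4895,12.2842)
p' = p + 1/8·F = (2.8138,0.5355)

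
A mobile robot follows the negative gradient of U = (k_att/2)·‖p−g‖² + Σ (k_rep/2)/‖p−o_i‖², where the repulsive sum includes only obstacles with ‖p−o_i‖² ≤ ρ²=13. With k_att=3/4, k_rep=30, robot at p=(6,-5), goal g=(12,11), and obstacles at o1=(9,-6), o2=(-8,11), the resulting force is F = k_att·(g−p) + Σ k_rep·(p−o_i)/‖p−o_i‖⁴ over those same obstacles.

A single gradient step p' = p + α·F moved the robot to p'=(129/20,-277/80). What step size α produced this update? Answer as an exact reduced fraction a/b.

F_att = 3/4·(g−p) = 3/4·(6,16) = (4.5000,12.0000)
o1: d²=10 ≤ ρ²=13; F_rep = 30·(-3,1)/10² = (-0.9000,0.3000)
o2: d²=452 > ρ²=13 → inactive
F = F_att + ΣF_rep = (3.6000,12.3000)
Δp = p'−p = (0.4500,1.5375); α = Δx/Fx = (9/20) / (18/5) = 1/8
check: Δy/Fy = (123/80) / (123/10) = 1/8 ✓

α = 1/8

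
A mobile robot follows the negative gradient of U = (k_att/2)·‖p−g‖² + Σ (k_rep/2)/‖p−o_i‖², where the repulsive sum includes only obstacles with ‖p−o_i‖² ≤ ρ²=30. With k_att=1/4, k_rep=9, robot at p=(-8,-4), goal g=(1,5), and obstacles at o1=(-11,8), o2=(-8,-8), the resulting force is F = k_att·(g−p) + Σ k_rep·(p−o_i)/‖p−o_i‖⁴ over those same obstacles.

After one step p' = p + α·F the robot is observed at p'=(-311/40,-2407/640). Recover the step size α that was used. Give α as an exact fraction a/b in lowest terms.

α = 1/10

F_att = 1/4·(g−p) = 1/4·(9,9) = (2.2500,2.2500)
o1: d²=153 > ρ²=30 → inactive
o2: d²=16 ≤ ρ²=30; F_rep = 9·(0,4)/16² = (0.0000,0.1406)
F = F_att + ΣF_rep = (2.2500,2.3906)
Δp = p'−p = (0.2250,0.2391); α = Δx/Fx = (9/40) / (9/4) = 1/10
check: Δy/Fy = (153/640) / (153/64) = 1/10 ✓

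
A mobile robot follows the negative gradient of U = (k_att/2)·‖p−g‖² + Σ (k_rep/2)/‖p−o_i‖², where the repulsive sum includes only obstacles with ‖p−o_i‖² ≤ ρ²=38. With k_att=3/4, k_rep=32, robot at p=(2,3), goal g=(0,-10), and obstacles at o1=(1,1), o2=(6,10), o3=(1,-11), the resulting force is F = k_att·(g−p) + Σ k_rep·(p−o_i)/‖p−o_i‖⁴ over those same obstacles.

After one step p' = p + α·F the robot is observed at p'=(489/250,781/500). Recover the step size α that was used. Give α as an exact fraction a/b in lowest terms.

α = 1/5

F_att = 3/4·(g−p) = 3/4·(-2,-13) = (-1.5000,-9.7500)
o1: d²=5 ≤ ρ²=38; F_rep = 32·(1,2)/5² = (1.2800,2.5600)
o2: d²=65 > ρ²=38 → inactive
o3: d²=197 > ρ²=38 → inactive
F = F_att + ΣF_rep = (-0.2200,-7.1900)
Δp = p'−p = (-0.0440,-1.4380); α = Δx/Fx = (-11/250) / (-11/50) = 1/5
check: Δy/Fy = (-719/500) / (-719/100) = 1/5 ✓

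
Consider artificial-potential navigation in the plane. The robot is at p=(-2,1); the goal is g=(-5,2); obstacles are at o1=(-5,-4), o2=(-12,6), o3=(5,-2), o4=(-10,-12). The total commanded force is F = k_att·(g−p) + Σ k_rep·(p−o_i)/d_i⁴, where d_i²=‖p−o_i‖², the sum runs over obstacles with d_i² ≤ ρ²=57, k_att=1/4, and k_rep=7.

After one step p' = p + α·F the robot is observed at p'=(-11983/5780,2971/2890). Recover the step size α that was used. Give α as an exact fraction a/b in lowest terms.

α = 1/10

F_att = 1/4·(g−p) = 1/4·(-3,1) = (-0.7500,0.2500)
o1: d²=34 ≤ ρ²=57; F_rep = 7·(3,5)/34² = (0.0182,0.0303)
o2: d²=125 > ρ²=57 → inactive
o3: d²=58 > ρ²=57 → inactive
o4: d²=233 > ρ²=57 → inactive
F = F_att + ΣF_rep = (-0.7318,0.2803)
Δp = p'−p = (-0.0732,0.0280); α = Δx/Fx = (-423/5780) / (-423/578) = 1/10
check: Δy/Fy = (81/2890) / (81/289) = 1/10 ✓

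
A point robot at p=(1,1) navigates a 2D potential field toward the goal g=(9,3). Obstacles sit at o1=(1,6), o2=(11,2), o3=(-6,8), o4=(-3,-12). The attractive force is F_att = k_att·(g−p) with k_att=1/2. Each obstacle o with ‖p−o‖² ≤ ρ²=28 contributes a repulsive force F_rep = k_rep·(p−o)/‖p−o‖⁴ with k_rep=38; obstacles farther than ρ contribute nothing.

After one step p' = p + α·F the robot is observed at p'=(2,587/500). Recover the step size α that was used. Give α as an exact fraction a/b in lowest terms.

α = 1/4

F_att = 1/2·(g−p) = 1/2·(8,2) = (4.0000,1.0000)
o1: d²=25 ≤ ρ²=28; F_rep = 38·(0,-5)/25² = (0.0000,-0.3040)
o2: d²=101 > ρ²=28 → inactive
o3: d²=98 > ρ²=28 → inactive
o4: d²=185 > ρ²=28 → inactive
F = F_att + ΣF_rep = (4.0000,0.6960)
Δp = p'−p = (1.0000,0.1740); α = Δx/Fx = (1) / (4) = 1/4
check: Δy/Fy = (87/500) / (87/125) = 1/4 ✓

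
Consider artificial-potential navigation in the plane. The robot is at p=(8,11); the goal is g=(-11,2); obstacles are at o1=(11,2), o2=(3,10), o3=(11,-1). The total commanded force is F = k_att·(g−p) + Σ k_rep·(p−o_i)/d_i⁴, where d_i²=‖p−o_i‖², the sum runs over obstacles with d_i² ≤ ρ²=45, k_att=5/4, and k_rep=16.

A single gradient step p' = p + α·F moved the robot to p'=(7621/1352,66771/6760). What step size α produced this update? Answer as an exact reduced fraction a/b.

F_att = 5/4·(g−p) = 5/4·(-19,-9) = (-23.7500,-11.2500)
o1: d²=90 > ρ²=45 → inactive
o2: d²=26 ≤ ρ²=45; F_rep = 16·(5,1)/26² = (0.1183,0.0237)
o3: d²=153 > ρ²=45 → inactive
F = F_att + ΣF_rep = (-23.6317,-11.2263)
Δp = p'−p = (-2.3632,-1.1226); α = Δx/Fx = (-3195/1352) / (-15975/676) = 1/10
check: Δy/Fy = (-7589/6760) / (-7589/676) = 1/10 ✓

α = 1/10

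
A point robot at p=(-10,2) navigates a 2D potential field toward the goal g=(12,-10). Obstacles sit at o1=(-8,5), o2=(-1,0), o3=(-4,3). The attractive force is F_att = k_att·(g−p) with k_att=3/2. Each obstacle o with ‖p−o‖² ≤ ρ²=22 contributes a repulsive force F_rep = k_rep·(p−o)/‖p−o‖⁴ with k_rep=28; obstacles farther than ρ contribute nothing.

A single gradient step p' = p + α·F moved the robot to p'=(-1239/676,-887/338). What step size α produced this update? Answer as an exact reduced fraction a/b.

F_att = 3/2·(g−p) = 3/2·(22,-12) = (33.0000,-18.0000)
o1: d²=13 ≤ ρ²=22; F_rep = 28·(-2,-3)/13² = (-0.3314,-0.4970)
o2: d²=85 > ρ²=22 → inactive
o3: d²=37 > ρ²=22 → inactive
F = F_att + ΣF_rep = (32.6686,-18.4970)
Δp = p'−p = (8.1672,-4.6243); α = Δx/Fx = (5521/676) / (5521/169) = 1/4
check: Δy/Fy = (-1563/338) / (-3126/169) = 1/4 ✓

α = 1/4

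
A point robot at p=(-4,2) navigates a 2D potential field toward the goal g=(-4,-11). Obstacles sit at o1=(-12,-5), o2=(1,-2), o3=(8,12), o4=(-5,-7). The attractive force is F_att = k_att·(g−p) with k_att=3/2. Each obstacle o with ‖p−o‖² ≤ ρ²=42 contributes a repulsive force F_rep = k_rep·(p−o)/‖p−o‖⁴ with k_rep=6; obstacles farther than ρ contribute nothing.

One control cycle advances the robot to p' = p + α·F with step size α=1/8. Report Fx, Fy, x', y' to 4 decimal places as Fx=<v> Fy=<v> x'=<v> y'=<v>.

Fx=-0.0178 Fy=-19.4857 x'=-4.0022 y'=-0.4357

F_att = 3/2·(g−p) = 3/2·(0,-13) = (0.0000,-19.5000)
o1: d²=113 > ρ²=42 → inactive
o2: d²=41 ≤ ρ²=42; F_rep = 6·(-5,4)/41² = (-0.0178,0.0143)
o3: d²=244 > ρ²=42 → inactive
o4: d²=82 > ρ²=42 → inactive
F = F_att + ΣF_rep = (-0.0178,-19.4857)
p' = p + 1/8·F = (-4.0022,-0.4357)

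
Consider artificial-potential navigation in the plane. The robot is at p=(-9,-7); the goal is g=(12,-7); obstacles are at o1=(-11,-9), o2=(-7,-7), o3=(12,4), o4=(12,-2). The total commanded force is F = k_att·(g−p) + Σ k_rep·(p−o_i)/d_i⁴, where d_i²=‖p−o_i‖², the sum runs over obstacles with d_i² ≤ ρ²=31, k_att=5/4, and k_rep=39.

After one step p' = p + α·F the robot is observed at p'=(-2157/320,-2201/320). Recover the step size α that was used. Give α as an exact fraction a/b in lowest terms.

F_att = 5/4·(g−p) = 5/4·(21,0) = (26.2500,0.0000)
o1: d²=8 ≤ ρ²=31; F_rep = 39·(2,2)/8² = (1.2188,1.2188)
o2: d²=4 ≤ ρ²=31; F_rep = 39·(-2,0)/4² = (-4.8750,0.0000)
o3: d²=562 > ρ²=31 → inactive
o4: d²=466 > ρ²=31 → inactive
F = F_att + ΣF_rep = (22.5938,1.2188)
Δp = p'−p = (2.2594,0.1219); α = Δx/Fx = (723/320) / (723/32) = 1/10
check: Δy/Fy = (39/320) / (39/32) = 1/10 ✓

α = 1/10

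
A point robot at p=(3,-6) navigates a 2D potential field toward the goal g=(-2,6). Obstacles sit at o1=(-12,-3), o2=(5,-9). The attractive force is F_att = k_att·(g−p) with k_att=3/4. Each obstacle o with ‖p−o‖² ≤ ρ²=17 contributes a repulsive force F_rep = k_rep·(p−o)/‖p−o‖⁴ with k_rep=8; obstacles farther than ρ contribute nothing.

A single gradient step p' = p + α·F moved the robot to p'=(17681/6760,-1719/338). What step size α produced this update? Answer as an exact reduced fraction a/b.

α = 1/10

F_att = 3/4·(g−p) = 3/4·(-5,12) = (-3.7500,9.0000)
o1: d²=234 > ρ²=17 → inactive
o2: d²=13 ≤ ρ²=17; F_rep = 8·(-2,3)/13² = (-0.0947,0.1420)
F = F_att + ΣF_rep = (-3.8447,9.1420)
Δp = p'−p = (-0.3845,0.9142); α = Δx/Fx = (-2599/6760) / (-2599/676) = 1/10
check: Δy/Fy = (309/338) / (1545/169) = 1/10 ✓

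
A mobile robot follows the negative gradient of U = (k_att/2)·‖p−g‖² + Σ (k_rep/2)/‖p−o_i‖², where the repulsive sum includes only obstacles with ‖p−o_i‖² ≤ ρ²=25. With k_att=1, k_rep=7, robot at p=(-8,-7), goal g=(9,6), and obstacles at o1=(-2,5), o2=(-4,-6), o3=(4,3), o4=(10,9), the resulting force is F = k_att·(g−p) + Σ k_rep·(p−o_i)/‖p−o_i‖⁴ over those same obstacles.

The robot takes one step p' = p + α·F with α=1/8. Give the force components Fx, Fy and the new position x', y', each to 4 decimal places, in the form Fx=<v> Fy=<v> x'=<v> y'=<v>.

F_att = 1·(g−p) = 1·(17,13) = (17.0000,13.0000)
o1: d²=180 > ρ²=25 → inactive
o2: d²=17 ≤ ρ²=25; F_rep = 7·(-4,-1)/17² = (-0.0969,-0.0242)
o3: d²=244 > ρ²=25 → inactive
o4: d²=580 > ρ²=25 → inactive
F = F_att + ΣF_rep = (16.9031,12.9758)
p' = p + 1/8·F = (-5.8871,-5.3780)

Fx=16.9031 Fy=12.9758 x'=-5.8871 y'=-5.3780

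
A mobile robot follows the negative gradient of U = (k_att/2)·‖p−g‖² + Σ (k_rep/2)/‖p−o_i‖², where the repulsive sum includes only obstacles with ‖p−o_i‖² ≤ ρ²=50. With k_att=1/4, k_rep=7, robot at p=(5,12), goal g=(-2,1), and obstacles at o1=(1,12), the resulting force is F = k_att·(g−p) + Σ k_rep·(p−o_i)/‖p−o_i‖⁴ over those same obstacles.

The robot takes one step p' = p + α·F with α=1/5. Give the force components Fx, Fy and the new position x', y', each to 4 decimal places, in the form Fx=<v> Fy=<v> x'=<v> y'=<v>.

F_att = 1/4·(g−p) = 1/4·(-7,-11) = (-1.7500,-2.7500)
o1: d²=16 ≤ ρ²=50; F_rep = 7·(4,0)/16² = (0.1094,0.0000)
F = F_att + ΣF_rep = (-1.6406,-2.7500)
p' = p + 1/5·F = (4.6719,11.4500)

Fx=-1.6406 Fy=-2.7500 x'=4.6719 y'=11.4500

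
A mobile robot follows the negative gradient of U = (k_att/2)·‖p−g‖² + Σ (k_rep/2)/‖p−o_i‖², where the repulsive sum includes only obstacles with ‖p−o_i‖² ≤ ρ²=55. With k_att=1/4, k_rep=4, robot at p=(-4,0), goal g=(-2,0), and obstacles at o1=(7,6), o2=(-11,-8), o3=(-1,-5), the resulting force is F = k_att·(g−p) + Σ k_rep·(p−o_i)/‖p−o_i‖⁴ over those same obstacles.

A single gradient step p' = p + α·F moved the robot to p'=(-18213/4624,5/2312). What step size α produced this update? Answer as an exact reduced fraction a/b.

α = 1/8

F_att = 1/4·(g−p) = 1/4·(2,0) = (0.5000,0.0000)
o1: d²=157 > ρ²=55 → inactive
o2: d²=113 > ρ²=55 → inactive
o3: d²=34 ≤ ρ²=55; F_rep = 4·(-3,5)/34² = (-0.0104,0.0173)
F = F_att + ΣF_rep = (0.4896,0.0173)
Δp = p'−p = (0.0612,0.0022); α = Δx/Fx = (283/4624) / (283/578) = 1/8
check: Δy/Fy = (5/2312) / (5/289) = 1/8 ✓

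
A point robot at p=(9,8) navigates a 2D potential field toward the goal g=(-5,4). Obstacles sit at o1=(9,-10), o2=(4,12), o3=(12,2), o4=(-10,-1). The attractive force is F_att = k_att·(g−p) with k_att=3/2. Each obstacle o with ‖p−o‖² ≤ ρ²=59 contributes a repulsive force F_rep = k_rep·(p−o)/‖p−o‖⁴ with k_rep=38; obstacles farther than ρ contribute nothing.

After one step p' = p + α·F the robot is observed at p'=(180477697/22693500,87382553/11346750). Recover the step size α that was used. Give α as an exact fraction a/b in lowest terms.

F_att = 3/2·(g−p) = 3/2·(-14,-4) = (-21.0000,-6.0000)
o1: d²=324 > ρ²=59 → inactive
o2: d²=41 ≤ ρ²=59; F_rep = 38·(5,-4)/41² = (0.1130,-0.0904)
o3: d²=45 ≤ ρ²=59; F_rep = 38·(-3,6)/45² = (-0.0563,0.1126)
o4: d²=442 > ρ²=59 → inactive
F = F_att + ΣF_rep = (-20.9433,-5.9778)
Δp = p'−p = (-1.0472,-0.2989); α = Δx/Fx = (-23763803/22693500) / (-23763803/1134675) = 1/20
check: Δy/Fy = (-3391447/11346750) / (-6782894/1134675) = 1/20 ✓

α = 1/20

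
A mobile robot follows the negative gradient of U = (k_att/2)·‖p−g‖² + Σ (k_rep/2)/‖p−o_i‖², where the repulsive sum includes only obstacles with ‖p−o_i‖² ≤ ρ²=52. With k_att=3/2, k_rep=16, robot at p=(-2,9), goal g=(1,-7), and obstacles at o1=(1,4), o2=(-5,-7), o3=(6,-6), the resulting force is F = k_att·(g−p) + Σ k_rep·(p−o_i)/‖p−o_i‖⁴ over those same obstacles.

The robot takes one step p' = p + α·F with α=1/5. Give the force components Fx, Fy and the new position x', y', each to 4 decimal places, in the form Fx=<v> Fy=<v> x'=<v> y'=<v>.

Fx=4.4585 Fy=-23.9308 x'=-1.1083 y'=4.2138

F_att = 3/2·(g−p) = 3/2·(3,-16) = (4.5000,-24.0000)
o1: d²=34 ≤ ρ²=52; F_rep = 16·(-3,5)/34² = (-0.0415,0.0692)
o2: d²=265 > ρ²=52 → inactive
o3: d²=289 > ρ²=52 → inactive
F = F_att + ΣF_rep = (4.4585,-23.9308)
p' = p + 1/5·F = (-1.1083,4.2138)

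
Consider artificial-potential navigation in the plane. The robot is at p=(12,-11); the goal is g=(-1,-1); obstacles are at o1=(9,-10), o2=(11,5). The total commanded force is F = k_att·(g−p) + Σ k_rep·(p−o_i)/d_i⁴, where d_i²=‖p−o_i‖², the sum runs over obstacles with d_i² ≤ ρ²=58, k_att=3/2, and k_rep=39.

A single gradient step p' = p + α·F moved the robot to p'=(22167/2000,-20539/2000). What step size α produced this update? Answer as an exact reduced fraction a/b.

F_att = 3/2·(g−p) = 3/2·(-13,10) = (-19.5000,15.0000)
o1: d²=10 ≤ ρ²=58; F_rep = 39·(3,-1)/10² = (1.1700,-0.3900)
o2: d²=257 > ρ²=58 → inactive
F = F_att + ΣF_rep = (-18.3300,14.6100)
Δp = p'−p = (-0.9165,0.7305); α = Δx/Fx = (-1833/2000) / (-1833/100) = 1/20
check: Δy/Fy = (1461/2000) / (1461/100) = 1/20 ✓

α = 1/20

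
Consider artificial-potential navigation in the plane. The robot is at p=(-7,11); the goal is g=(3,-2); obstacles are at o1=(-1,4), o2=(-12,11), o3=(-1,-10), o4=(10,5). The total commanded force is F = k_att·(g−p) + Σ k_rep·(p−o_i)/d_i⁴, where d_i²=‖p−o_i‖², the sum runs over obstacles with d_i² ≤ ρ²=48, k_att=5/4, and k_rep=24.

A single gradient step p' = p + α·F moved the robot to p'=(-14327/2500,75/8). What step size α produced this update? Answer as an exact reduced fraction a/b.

F_att = 5/4·(g−p) = 5/4·(10,-13) = (12.5000,-16.2500)
o1: d²=85 > ρ²=48 → inactive
o2: d²=25 ≤ ρ²=48; F_rep = 24·(5,0)/25² = (0.1920,0.0000)
o3: d²=477 > ρ²=48 → inactive
o4: d²=325 > ρ²=48 → inactive
F = F_att + ΣF_rep = (12.6920,-16.2500)
Δp = p'−p = (1.2692,-1.6250); α = Δx/Fx = (3173/2500) / (3173/250) = 1/10
check: Δy/Fy = (-13/8) / (-65/4) = 1/10 ✓

α = 1/10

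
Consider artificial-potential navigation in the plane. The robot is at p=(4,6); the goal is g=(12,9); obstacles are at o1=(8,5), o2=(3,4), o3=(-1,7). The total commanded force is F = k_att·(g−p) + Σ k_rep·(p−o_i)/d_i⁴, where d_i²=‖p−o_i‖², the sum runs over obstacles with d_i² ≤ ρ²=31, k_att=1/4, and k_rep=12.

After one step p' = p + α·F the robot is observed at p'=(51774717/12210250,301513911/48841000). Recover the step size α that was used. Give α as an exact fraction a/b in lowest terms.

F_att = 1/4·(g−p) = 1/4·(8,3) = (2.0000,0.7500)
o1: d²=17 ≤ ρ²=31; F_rep = 12·(-4,1)/17² = (-0.1661,0.0415)
o2: d²=5 ≤ ρ²=31; F_rep = 12·(1,2)/5² = (0.4800,0.9600)
o3: d²=26 ≤ ρ²=31; F_rep = 12·(5,-1)/26² = (0.0888,-0.0178)
F = F_att + ΣF_rep = (2.4027,1.7338)
Δp = p'−p = (0.2403,0.1734); α = Δx/Fx = (2933717/12210250) / (2933717/1221025) = 1/10
check: Δy/Fy = (8467911/48841000) / (8467911/4884100) = 1/10 ✓

α = 1/10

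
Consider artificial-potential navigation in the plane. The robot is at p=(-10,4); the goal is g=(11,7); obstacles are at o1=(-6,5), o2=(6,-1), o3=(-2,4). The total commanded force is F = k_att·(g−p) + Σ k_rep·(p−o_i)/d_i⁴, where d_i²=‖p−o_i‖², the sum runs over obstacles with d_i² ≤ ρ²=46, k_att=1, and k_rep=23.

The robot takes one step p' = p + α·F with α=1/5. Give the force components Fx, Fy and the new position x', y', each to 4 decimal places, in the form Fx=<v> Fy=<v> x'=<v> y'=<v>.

F_att = 1·(g−p) = 1·(21,3) = (21.0000,3.0000)
o1: d²=17 ≤ ρ²=46; F_rep = 23·(-4,-1)/17² = (-0.3183,-0.0796)
o2: d²=281 > ρ²=46 → inactive
o3: d²=64 > ρ²=46 → inactive
F = F_att + ΣF_rep = (20.6817,2.9204)
p' = p + 1/5·F = (-5.8637,4.5841)

Fx=20.6817 Fy=2.9204 x'=-5.8637 y'=4.5841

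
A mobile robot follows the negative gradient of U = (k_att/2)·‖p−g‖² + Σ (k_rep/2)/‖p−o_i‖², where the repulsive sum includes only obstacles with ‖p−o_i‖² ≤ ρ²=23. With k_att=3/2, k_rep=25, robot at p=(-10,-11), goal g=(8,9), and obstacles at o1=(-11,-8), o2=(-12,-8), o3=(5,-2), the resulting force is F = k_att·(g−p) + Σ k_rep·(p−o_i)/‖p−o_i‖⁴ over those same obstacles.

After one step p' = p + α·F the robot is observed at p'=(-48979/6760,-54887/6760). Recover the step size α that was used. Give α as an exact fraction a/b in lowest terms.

α = 1/10

F_att = 3/2·(g−p) = 3/2·(18,20) = (27.0000,30.0000)
o1: d²=10 ≤ ρ²=23; F_rep = 25·(1,-3)/10² = (0.2500,-0.7500)
o2: d²=13 ≤ ρ²=23; F_rep = 25·(2,-3)/13² = (0.2959,-0.4438)
o3: d²=306 > ρ²=23 → inactive
F = F_att + ΣF_rep = (27.5459,28.8062)
Δp = p'−p = (2.7546,2.8806); α = Δx/Fx = (18621/6760) / (18621/676) = 1/10
check: Δy/Fy = (19473/6760) / (19473/676) = 1/10 ✓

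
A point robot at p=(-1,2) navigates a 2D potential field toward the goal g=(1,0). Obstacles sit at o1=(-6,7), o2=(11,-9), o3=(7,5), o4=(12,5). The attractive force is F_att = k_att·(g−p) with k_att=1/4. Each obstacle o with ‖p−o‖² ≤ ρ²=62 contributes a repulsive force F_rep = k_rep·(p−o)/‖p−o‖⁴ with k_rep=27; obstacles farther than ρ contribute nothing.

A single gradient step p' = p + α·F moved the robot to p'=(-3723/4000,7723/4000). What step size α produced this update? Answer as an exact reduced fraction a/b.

α = 1/8

F_att = 1/4·(g−p) = 1/4·(2,-2) = (0.5000,-0.5000)
o1: d²=50 ≤ ρ²=62; F_rep = 27·(5,-5)/50² = (0.0540,-0.0540)
o2: d²=265 > ρ²=62 → inactive
o3: d²=73 > ρ²=62 → inactive
o4: d²=178 > ρ²=62 → inactive
F = F_att + ΣF_rep = (0.5540,-0.5540)
Δp = p'−p = (0.0693,-0.0693); α = Δx/Fx = (277/4000) / (277/500) = 1/8
check: Δy/Fy = (-277/4000) / (-277/500) = 1/8 ✓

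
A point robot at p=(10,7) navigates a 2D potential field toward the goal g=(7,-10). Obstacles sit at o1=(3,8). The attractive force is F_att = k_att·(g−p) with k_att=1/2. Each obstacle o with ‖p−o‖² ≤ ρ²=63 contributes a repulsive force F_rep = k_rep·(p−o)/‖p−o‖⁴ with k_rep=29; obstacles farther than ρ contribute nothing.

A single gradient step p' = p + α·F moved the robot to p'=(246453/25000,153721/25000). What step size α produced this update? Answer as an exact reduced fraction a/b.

F_att = 1/2·(g−p) = 1/2·(-3,-17) = (-1.5000,-8.5000)
o1: d²=50 ≤ ρ²=63; F_rep = 29·(7,-1)/50² = (0.0812,-0.0116)
F = F_att + ΣF_rep = (-1.4188,-8.5116)
Δp = p'−p = (-0.1419,-0.8512); α = Δx/Fx = (-3547/25000) / (-3547/2500) = 1/10
check: Δy/Fy = (-21279/25000) / (-21279/2500) = 1/10 ✓

α = 1/10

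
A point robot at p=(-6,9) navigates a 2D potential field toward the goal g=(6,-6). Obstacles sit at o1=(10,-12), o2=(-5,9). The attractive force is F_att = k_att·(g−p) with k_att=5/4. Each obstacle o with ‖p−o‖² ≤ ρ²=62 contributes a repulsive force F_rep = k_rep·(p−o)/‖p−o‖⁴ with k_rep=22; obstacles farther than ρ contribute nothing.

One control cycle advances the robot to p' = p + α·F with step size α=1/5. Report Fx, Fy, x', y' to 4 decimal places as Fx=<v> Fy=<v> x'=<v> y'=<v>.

F_att = 5/4·(g−p) = 5/4·(12,-15) = (15.0000,-18.7500)
o1: d²=697 > ρ²=62 → inactive
o2: d²=1 ≤ ρ²=62; F_rep = 22·(-1,0)/1² = (-22.0000,0.0000)
F = F_att + ΣF_rep = (-7.0000,-18.7500)
p' = p + 1/5·F = (-7.4000,5.2500)

Fx=-7.0000 Fy=-18.7500 x'=-7.4000 y'=5.2500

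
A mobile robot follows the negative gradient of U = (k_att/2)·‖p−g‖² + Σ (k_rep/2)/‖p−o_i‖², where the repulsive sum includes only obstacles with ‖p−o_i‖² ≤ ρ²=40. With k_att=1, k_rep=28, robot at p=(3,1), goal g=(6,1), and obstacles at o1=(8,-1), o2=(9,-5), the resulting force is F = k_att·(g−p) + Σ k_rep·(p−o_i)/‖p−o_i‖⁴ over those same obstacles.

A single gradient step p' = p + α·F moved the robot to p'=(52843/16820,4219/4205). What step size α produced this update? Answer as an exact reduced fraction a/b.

F_att = 1·(g−p) = 1·(3,0) = (3.0000,0.0000)
o1: d²=29 ≤ ρ²=40; F_rep = 28·(-5,2)/29² = (-0.1665,0.0666)
o2: d²=72 > ρ²=40 → inactive
F = F_att + ΣF_rep = (2.8335,0.0666)
Δp = p'−p = (0.1417,0.0033); α = Δx/Fx = (2383/16820) / (2383/841) = 1/20
check: Δy/Fy = (14/4205) / (56/841) = 1/20 ✓

α = 1/20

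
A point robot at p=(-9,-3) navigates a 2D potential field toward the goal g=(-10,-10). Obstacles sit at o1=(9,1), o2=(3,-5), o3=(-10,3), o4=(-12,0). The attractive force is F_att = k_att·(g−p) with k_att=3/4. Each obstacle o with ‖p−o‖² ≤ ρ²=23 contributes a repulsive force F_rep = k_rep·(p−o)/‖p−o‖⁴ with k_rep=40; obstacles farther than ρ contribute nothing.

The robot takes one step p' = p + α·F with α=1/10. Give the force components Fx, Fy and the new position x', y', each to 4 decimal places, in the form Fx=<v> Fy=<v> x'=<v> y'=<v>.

Fx=-0.3796 Fy=-5.6204 x'=-9.0380 y'=-3.5620

F_att = 3/4·(g−p) = 3/4·(-1,-7) = (-0.7500,-5.2500)
o1: d²=340 > ρ²=23 → inactive
o2: d²=148 > ρ²=23 → inactive
o3: d²=37 > ρ²=23 → inactive
o4: d²=18 ≤ ρ²=23; F_rep = 40·(3,-3)/18² = (0.3704,-0.3704)
F = F_att + ΣF_rep = (-0.3796,-5.6204)
p' = p + 1/10·F = (-9.0380,-3.5620)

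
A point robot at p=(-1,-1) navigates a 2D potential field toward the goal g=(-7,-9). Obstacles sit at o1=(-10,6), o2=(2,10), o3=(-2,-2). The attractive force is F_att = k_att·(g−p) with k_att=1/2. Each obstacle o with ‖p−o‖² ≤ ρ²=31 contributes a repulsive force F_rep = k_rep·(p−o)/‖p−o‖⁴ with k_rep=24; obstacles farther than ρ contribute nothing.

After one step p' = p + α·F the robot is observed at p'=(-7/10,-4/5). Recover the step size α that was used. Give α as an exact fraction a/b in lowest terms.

α = 1/10

F_att = 1/2·(g−p) = 1/2·(-6,-8) = (-3.0000,-4.0000)
o1: d²=130 > ρ²=31 → inactive
o2: d²=130 > ρ²=31 → inactive
o3: d²=2 ≤ ρ²=31; F_rep = 24·(1,1)/2² = (6.0000,6.0000)
F = F_att + ΣF_rep = (3.0000,2.0000)
Δp = p'−p = (0.3000,0.2000); α = Δx/Fx = (3/10) / (3) = 1/10
check: Δy/Fy = (1/5) / (2) = 1/10 ✓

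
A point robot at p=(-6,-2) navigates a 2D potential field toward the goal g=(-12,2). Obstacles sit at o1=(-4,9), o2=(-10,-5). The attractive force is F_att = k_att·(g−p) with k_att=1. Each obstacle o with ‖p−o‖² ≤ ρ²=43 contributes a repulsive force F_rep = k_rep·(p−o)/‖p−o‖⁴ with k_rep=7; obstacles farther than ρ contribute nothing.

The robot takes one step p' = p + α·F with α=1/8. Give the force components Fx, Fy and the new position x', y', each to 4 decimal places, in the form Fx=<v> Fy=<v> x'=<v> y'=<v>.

F_att = 1·(g−p) = 1·(-6,4) = (-6.0000,4.0000)
o1: d²=125 > ρ²=43 → inactive
o2: d²=25 ≤ ρ²=43; F_rep = 7·(4,3)/25² = (0.0448,0.0336)
F = F_att + ΣF_rep = (-5.9552,4.0336)
p' = p + 1/8·F = (-6.7444,-1.4958)

Fx=-5.9552 Fy=4.0336 x'=-6.7444 y'=-1.4958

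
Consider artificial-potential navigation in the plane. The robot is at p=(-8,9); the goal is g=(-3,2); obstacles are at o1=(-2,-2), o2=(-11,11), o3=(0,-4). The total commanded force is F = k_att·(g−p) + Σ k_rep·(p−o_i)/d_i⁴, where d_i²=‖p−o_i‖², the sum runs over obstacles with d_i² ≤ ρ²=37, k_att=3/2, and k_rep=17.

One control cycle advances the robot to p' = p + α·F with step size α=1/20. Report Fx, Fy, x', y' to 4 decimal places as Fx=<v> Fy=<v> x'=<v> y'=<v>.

Fx=7.8018 Fy=-10.7012 x'=-7.6099 y'=8.4649

F_att = 3/2·(g−p) = 3/2·(5,-7) = (7.5000,-10.5000)
o1: d²=157 > ρ²=37 → inactive
o2: d²=13 ≤ ρ²=37; F_rep = 17·(3,-2)/13² = (0.3018,-0.2012)
o3: d²=233 > ρ²=37 → inactive
F = F_att + ΣF_rep = (7.8018,-10.7012)
p' = p + 1/20·F = (-7.6099,8.4649)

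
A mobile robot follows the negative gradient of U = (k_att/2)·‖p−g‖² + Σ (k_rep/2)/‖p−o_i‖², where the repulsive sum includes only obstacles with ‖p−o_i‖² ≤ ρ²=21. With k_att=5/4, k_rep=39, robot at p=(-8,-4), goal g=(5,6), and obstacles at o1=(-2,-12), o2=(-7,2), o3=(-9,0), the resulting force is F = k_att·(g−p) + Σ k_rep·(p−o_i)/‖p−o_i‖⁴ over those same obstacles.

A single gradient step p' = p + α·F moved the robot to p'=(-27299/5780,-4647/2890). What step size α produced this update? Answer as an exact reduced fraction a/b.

α = 1/5

F_att = 5/4·(g−p) = 5/4·(13,10) = (16.2500,12.5000)
o1: d²=100 > ρ²=21 → inactive
o2: d²=37 > ρ²=21 → inactive
o3: d²=17 ≤ ρ²=21; F_rep = 39·(1,-4)/17² = (0.1349,-0.5398)
F = F_att + ΣF_rep = (16.3849,11.9602)
Δp = p'−p = (3.2770,2.3920); α = Δx/Fx = (18941/5780) / (18941/1156) = 1/5
check: Δy/Fy = (6913/2890) / (6913/578) = 1/5 ✓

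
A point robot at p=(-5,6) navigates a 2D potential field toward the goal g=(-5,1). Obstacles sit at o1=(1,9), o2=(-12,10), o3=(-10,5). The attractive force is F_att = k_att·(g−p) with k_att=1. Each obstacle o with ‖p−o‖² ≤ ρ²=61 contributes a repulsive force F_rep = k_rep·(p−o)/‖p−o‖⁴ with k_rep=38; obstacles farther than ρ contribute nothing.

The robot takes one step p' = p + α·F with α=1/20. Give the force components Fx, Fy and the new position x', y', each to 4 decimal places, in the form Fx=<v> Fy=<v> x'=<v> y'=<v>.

F_att = 1·(g−p) = 1·(0,-5) = (0.0000,-5.0000)
o1: d²=45 ≤ ρ²=61; F_rep = 38·(-6,-3)/45² = (-0.1126,-0.0563)
o2: d²=65 > ρ²=61 → inactive
o3: d²=26 ≤ ρ²=61; F_rep = 38·(5,1)/26² = (0.2811,0.0562)
F = F_att + ΣF_rep = (0.1685,-5.0001)
p' = p + 1/20·F = (-4.9916,5.7500)

Fx=0.1685 Fy=-5.0001 x'=-4.9916 y'=5.7500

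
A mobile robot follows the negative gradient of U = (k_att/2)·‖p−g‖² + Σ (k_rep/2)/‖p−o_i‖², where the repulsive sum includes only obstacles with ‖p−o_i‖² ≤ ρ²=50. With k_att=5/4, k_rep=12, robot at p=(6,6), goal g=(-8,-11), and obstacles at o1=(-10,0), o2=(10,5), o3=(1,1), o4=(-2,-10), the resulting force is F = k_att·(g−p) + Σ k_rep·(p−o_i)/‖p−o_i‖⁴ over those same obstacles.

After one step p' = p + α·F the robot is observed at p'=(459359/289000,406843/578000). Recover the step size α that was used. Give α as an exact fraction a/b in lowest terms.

α = 1/4

F_att = 5/4·(g−p) = 5/4·(-14,-17) = (-17.5000,-21.2500)
o1: d²=292 > ρ²=50 → inactive
o2: d²=17 ≤ ρ²=50; F_rep = 12·(-4,1)/17² = (-0.1661,0.0415)
o3: d²=50 ≤ ρ²=50; F_rep = 12·(5,5)/50² = (0.0240,0.0240)
o4: d²=320 > ρ²=50 → inactive
F = F_att + ΣF_rep = (-17.6421,-21.1845)
Δp = p'−p = (-4.4105,-5.2961); α = Δx/Fx = (-1274641/289000) / (-1274641/72250) = 1/4
check: Δy/Fy = (-3061157/578000) / (-3061157/144500) = 1/4 ✓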